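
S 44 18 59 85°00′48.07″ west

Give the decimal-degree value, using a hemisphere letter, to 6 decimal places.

44.316389° S, 85.013353° W

φ: 44 + 18/60 + 59/3600 = 44.3163889
Longitude: 85° + 0/60 + 48.07/3600 = 85 + 0.000000 + 0.013353 = 85.0133528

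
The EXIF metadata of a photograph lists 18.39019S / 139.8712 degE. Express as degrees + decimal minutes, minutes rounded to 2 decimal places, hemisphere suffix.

Lat: fractional part 0.390190 → 23.4114 minutes
Lon: minutes = (139.871200 − 139) × 60 = 52.2720

18° 23.41′ S, 139° 52.27′ E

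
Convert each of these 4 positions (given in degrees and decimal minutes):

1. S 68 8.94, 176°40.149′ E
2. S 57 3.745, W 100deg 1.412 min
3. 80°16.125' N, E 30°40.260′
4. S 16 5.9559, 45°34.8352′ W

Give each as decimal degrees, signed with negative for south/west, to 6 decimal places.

1. -68.149000, 176.669150
2. -57.062417, -100.023533
3. 80.268750, 30.671000
4. -16.099265, -45.580587

Point 1:
  Latitude: 68 + 8.94/60 = 68.1490000
  S → negative
  λ: 176 + 40.149/60 = 176.6691500
  E ⇒ keep positive
Point 2:
  Latitude: 57 + 3.745/60 = 57.0624167
  hemisphere S, so the sign is −
  Lon: 1.412′ = 0.023533°; total 100.0235333
  W → negative
Point 3:
  Latitude: 80 + 16.125/60 = 80.2687500
  N → positive
  Lon: 40.26′ = 0.671000°; total 30.6710000
  E ⇒ keep positive
Point 4:
  Lat: 5.9559′ = 0.099265°; total 16.0992650
  hemisphere S, so the sign is −
  Longitude: 45 + 34.8352/60 = 45.5805867
  hemisphere W, so the sign is −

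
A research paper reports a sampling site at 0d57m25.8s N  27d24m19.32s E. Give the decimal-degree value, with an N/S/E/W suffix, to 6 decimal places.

0.957167° N, 27.405367° E

Latitude: 0 + 57/60 + 25.8/3600 = 0.9571667
Longitude: 24′ + 19.32″ = 24.32200′; 27 + 24.32200/60 = 27.4053667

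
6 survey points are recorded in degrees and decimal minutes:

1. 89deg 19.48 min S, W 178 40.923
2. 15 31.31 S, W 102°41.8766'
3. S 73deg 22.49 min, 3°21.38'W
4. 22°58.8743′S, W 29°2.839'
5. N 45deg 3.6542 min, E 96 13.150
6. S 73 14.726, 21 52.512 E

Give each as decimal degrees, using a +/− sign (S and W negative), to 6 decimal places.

Point 1:
  Latitude: 89 + 19.48/60 = 89.3246667
  hemisphere S, so the sign is −
  Longitude: 178 + 40.923/60 = 178.6820500
  W ⇒ negate
Point 2:
  Latitude: 31.31′ = 0.521833°; total 15.5218333
  S ⇒ negate
  Lon: 102 + 41.8766/60 = 102.6979433
  W → negative
Point 3:
  Lat: 22.49′ = 0.374833°; total 73.3748333
  hemisphere S, so the sign is −
  λ: 3 + 21.38/60 = 3.3563333
  hemisphere W, so the sign is −
Point 4:
  φ: 22 + 58.8743/60 = 22.9812383
  hemisphere S, so the sign is −
  Longitude: 29 + 2.839/60 = 29.0473167
  W ⇒ negate
Point 5:
  Lat: 45 + 3.6542/60 = 45.0609033
  N → positive
  Lon: 13.15′ = 0.219167°; total 96.2191667
  E ⇒ keep positive
Point 6:
  Latitude: 73 + 14.726/60 = 73.2454333
  hemisphere S, so the sign is −
  Longitude: 52.512′ = 0.875200°; total 21.8752000
  E ⇒ keep positive

1. -89.324667, -178.682050
2. -15.521833, -102.697943
3. -73.374833, -3.356333
4. -22.981238, -29.047317
5. 45.060903, 96.219167
6. -73.245433, 21.875200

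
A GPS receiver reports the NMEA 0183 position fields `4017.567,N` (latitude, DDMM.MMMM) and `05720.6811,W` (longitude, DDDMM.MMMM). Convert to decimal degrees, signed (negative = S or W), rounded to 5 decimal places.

40.29278, -57.34469

Latitude: degrees = first 2 digits = 40, minutes = 17.567; 40 + 17.567/60 = 40.292783
N ⇒ keep positive
Lon: degrees = first 3 digits = 57, minutes = 20.6811; 57 + 20.6811/60 = 57.344685
W → negative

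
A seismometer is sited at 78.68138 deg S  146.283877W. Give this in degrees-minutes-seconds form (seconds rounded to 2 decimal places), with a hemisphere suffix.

78°40′52.97″ S, 146°17′1.96″ W

φ: 0.681380 × 60 = 40.88280′ → 40′, remainder × 60 = 52.9680″
Lon: 0.283877° → 17.03262′; 0.03262 × 60 = 1.9572″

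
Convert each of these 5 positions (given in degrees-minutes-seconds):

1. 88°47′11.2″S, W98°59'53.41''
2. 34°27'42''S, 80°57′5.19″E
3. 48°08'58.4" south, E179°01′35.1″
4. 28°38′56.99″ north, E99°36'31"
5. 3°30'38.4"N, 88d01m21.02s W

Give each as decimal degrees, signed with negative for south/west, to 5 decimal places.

1. -88.78644, -98.99817
2. -34.46167, 80.95144
3. -48.14956, 179.02642
4. 28.64916, 99.60861
5. 3.51067, -88.02251

Point 1:
  φ: 47′ + 11.2″ = 47.18667′; 88 + 47.18667/60 = 88.786444
  S → negative
  Longitude: 98 + 59/60 + 53.41/3600 = 98.998169
  hemisphere W, so the sign is −
Point 2:
  Latitude: 34 + 27/60 + 42/3600 = 34.461667
  hemisphere S, so the sign is −
  Lon: 57′ + 5.19″ = 57.08650′; 80 + 57.08650/60 = 80.951442
  E → positive
Point 3:
  φ: 8′ + 58.4″ = 8.97333′; 48 + 8.97333/60 = 48.149556
  S → negative
  λ: 1′ + 35.1″ = 1.58500′; 179 + 1.58500/60 = 179.026417
  E → positive
Point 4:
  Lat: 38′ + 56.99″ = 38.94983′; 28 + 38.94983/60 = 28.649164
  N ⇒ keep positive
  Lon: 99° + 36/60 + 31/3600 = 99 + 0.600000 + 0.008611 = 99.608611
  E ⇒ keep positive
Point 5:
  φ: 3 + 30/60 + 38.4/3600 = 3.510667
  N → positive
  λ: 1′ + 21.02″ = 1.35033′; 88 + 1.35033/60 = 88.022506
  W ⇒ negate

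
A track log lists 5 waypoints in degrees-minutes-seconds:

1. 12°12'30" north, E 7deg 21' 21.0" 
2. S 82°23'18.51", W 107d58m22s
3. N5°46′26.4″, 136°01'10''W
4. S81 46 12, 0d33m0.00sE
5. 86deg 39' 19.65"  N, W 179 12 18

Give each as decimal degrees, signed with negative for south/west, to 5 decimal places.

1. 12.20833, 7.35583
2. -82.38848, -107.97278
3. 5.77400, -136.01944
4. -81.77000, 0.55000
5. 86.65546, -179.20500

Point 1:
  Latitude: 12° + 12/60 + 30/3600 = 12 + 0.200000 + 0.008333 = 12.208333
  N → positive
  Longitude: 7° + 21/60 + 21/3600 = 7 + 0.350000 + 0.005833 = 7.355833
  E → positive
Point 2:
  φ: 82° + 23/60 + 18.51/3600 = 82 + 0.383333 + 0.005142 = 82.388475
  S ⇒ negate
  Longitude: 107° + 58/60 + 22/3600 = 107 + 0.966667 + 0.006111 = 107.972778
  W → negative
Point 3:
  Lat: 5° + 46/60 + 26.4/3600 = 5 + 0.766667 + 0.007333 = 5.774000
  N → positive
  Lon: 136° + 1/60 + 10/3600 = 136 + 0.016667 + 0.002778 = 136.019444
  W → negative
Point 4:
  Lat: 46′ + 12″ = 46.20000′; 81 + 46.20000/60 = 81.770000
  hemisphere S, so the sign is −
  λ: 33′ + 0″ = 33.00000′; 0 + 33.00000/60 = 0.550000
  E → positive
Point 5:
  φ: 86 + 39/60 + 19.65/3600 = 86.655458
  N → positive
  Lon: 12′ + 18″ = 12.30000′; 179 + 12.30000/60 = 179.205000
  W → negative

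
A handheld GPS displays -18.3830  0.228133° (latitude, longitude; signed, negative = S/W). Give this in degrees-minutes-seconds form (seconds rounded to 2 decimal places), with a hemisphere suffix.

Latitude is negative → S; |value| = 18.383000
Lat: 0.383000° → 22.98000′; 0.98000 × 60 = 58.8000″
Longitude: 0.228133° → 13.68798′; 0.68798 × 60 = 41.2788″

18°22′58.80″ S, 0°13′41.28″ E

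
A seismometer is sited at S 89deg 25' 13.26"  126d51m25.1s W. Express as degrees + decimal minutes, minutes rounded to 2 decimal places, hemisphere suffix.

89° 25.22′ S, 126° 51.42′ W

φ: seconds/60 = 0.22100; minutes = 25 + 0.22100 = 25.2210
Longitude: seconds/60 = 0.41833; minutes = 51 + 0.41833 = 51.4183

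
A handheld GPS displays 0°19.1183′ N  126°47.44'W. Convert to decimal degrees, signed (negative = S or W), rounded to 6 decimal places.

Lat: 19.1183′ = 0.318638°; total 0.3186383
N ⇒ keep positive
λ: 126 + 47.44/60 = 126.7906667
hemisphere W, so the sign is −

0.318638, -126.790667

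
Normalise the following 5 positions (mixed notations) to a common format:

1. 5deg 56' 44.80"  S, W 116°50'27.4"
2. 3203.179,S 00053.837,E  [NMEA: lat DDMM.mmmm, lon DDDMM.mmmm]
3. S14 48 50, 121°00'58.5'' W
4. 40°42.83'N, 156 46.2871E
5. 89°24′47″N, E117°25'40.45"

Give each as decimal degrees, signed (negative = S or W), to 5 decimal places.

1. -5.94578, -116.84094
2. -32.05298, 0.89728
3. -14.81389, -121.01625
4. 40.71383, 156.77145
5. 89.41306, 117.42790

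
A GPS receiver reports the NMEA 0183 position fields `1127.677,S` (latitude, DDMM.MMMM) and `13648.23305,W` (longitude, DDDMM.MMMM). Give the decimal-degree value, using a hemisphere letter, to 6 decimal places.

φ: degrees = first 2 digits = 11, minutes = 27.677; 11 + 27.677/60 = 11.4612833
Longitude: degrees = first 3 digits = 136, minutes = 48.23305; 136 + 48.23305/60 = 136.8038842

11.461283° S, 136.803884° W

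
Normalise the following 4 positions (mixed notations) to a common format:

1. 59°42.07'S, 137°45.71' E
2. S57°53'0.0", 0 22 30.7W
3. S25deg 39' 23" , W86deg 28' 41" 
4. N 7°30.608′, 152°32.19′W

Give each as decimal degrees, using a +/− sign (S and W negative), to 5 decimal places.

1. -59.70117, 137.76183
2. -57.88333, -0.37519
3. -25.65639, -86.47806
4. 7.51013, -152.53650

Point 1:
  Latitude: 59 + 42.07/60 = 59.701167
  S → negative
  λ: 137 + 45.71/60 = 137.761833
  E → positive
Point 2:
  Lat: 53′ + 0″ = 53.00000′; 57 + 53.00000/60 = 57.883333
  hemisphere S, so the sign is −
  Lon: 0 + 22/60 + 30.7/3600 = 0.375194
  W ⇒ negate
Point 3:
  Latitude: 39′ + 23″ = 39.38333′; 25 + 39.38333/60 = 25.656389
  hemisphere S, so the sign is −
  Lon: 86 + 28/60 + 41/3600 = 86.478056
  W → negative
Point 4:
  Lat: 7 + 30.608/60 = 7.510133
  N → positive
  Lon: 32.19′ = 0.536500°; total 152.536500
  hemisphere W, so the sign is −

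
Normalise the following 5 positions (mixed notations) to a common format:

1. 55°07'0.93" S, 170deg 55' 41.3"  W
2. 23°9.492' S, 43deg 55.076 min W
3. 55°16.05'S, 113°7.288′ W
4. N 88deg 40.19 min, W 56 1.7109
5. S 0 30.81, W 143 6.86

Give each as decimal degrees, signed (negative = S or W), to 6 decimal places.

1. -55.116925, -170.928139
2. -23.158200, -43.917933
3. -55.267500, -113.121467
4. 88.669833, -56.028515
5. -0.513500, -143.114333

Point 1:
  φ: 55 + 7/60 + 0.93/3600 = 55.1169250
  hemisphere S, so the sign is −
  Lon: 170° + 55/60 + 41.3/3600 = 170 + 0.916667 + 0.011472 = 170.9281389
  hemisphere W, so the sign is −
Point 2:
  φ: 23 + 9.492/60 = 23.1582000
  S ⇒ negate
  Longitude: 43 + 55.076/60 = 43.9179333
  hemisphere W, so the sign is −
Point 3:
  Latitude: 55 + 16.05/60 = 55.2675000
  hemisphere S, so the sign is −
  Longitude: 113 + 7.288/60 = 113.1214667
  W ⇒ negate
Point 4:
  Lat: 40.19′ = 0.669833°; total 88.6698333
  N ⇒ keep positive
  Longitude: 1.7109′ = 0.028515°; total 56.0285150
  W ⇒ negate
Point 5:
  Latitude: 0 + 30.81/60 = 0.5135000
  S ⇒ negate
  λ: 143 + 6.86/60 = 143.1143333
  W ⇒ negate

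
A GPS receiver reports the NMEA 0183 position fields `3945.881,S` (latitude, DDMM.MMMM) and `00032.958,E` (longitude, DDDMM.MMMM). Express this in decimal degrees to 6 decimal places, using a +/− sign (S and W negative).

-39.764683, 0.549300

Latitude: split at 2 digits → 39° and 45.881′; 39 + 45.881/60 = 39.7646833
hemisphere S, so the sign is −
λ: split at 3 digits → 000° and 32.958′; 0 + 32.958/60 = 0.5493000
E → positive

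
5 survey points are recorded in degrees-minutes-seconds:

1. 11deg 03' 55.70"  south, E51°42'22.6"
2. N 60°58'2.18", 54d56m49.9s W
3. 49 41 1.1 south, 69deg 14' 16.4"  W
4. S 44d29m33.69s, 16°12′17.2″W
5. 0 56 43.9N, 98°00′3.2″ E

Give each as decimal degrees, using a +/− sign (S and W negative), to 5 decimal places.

Point 1:
  φ: 11° + 3/60 + 55.7/3600 = 11 + 0.050000 + 0.015472 = 11.065472
  hemisphere S, so the sign is −
  Lon: 42′ + 22.6″ = 42.37667′; 51 + 42.37667/60 = 51.706278
  E → positive
Point 2:
  φ: 60 + 58/60 + 2.18/3600 = 60.967272
  N ⇒ keep positive
  Lon: 56′ + 49.9″ = 56.83167′; 54 + 56.83167/60 = 54.947194
  W ⇒ negate
Point 3:
  Lat: 49 + 41/60 + 1.1/3600 = 49.683639
  hemisphere S, so the sign is −
  Lon: 69° + 14/60 + 16.4/3600 = 69 + 0.233333 + 0.004556 = 69.237889
  hemisphere W, so the sign is −
Point 4:
  Latitude: 44° + 29/60 + 33.69/3600 = 44 + 0.483333 + 0.009358 = 44.492692
  S → negative
  Lon: 12′ + 17.2″ = 12.28667′; 16 + 12.28667/60 = 16.204778
  W ⇒ negate
Point 5:
  φ: 0° + 56/60 + 43.9/3600 = 0 + 0.933333 + 0.012194 = 0.945528
  N ⇒ keep positive
  λ: 98 + 0/60 + 3.2/3600 = 98.000889
  E ⇒ keep positive

1. -11.06547, 51.70628
2. 60.96727, -54.94719
3. -49.68364, -69.23789
4. -44.49269, -16.20478
5. 0.94553, 98.00089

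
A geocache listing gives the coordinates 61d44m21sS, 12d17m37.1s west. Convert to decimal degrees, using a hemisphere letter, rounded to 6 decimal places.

61.739167° S, 12.293639° W

φ: 61 + 44/60 + 21/3600 = 61.7391667
λ: 12 + 17/60 + 37.1/3600 = 12.2936389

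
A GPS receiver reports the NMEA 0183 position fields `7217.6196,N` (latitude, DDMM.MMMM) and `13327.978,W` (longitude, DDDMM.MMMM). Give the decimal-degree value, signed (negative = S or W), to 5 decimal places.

Latitude: degrees = first 2 digits = 72, minutes = 17.6196; 72 + 17.6196/60 = 72.293660
N → positive
Longitude: degrees = first 3 digits = 133, minutes = 27.978; 133 + 27.978/60 = 133.466300
W → negative

72.29366, -133.46630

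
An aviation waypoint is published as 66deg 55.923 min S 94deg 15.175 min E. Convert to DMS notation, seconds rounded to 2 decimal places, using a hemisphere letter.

φ: 55.92300′ → 55′ and 0.92300 × 60 = 55.3800″
Lon: fractional minutes 0.17500 × 60 = 10.5000″

66°55′55.38″ S, 94°15′10.50″ E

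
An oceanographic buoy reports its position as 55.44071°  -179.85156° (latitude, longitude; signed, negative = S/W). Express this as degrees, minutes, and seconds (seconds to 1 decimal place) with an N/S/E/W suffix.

Latitude: 0.440710° → 26.44260′; 0.44260 × 60 = 26.556″
Longitude is negative → W; |value| = 179.851560
Longitude: 0.851560° → 51.09360′; 0.09360 × 60 = 5.616″

55°26′26.6″ N, 179°51′5.6″ W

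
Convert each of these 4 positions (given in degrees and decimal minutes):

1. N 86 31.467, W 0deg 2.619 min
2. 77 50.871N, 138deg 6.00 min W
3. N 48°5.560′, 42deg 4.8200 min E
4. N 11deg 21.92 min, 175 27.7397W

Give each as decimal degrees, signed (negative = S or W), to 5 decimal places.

1. 86.52445, -0.04365
2. 77.84785, -138.10000
3. 48.09267, 42.08033
4. 11.36533, -175.46233

Point 1:
  Latitude: 31.467′ = 0.524450°; total 86.524450
  N ⇒ keep positive
  Longitude: 2.619′ = 0.043650°; total 0.043650
  W → negative
Point 2:
  Latitude: 77 + 50.871/60 = 77.847850
  N → positive
  λ: 138 + 6/60 = 138.100000
  W → negative
Point 3:
  φ: 5.56′ = 0.092667°; total 48.092667
  N → positive
  Longitude: 4.82′ = 0.080333°; total 42.080333
  E ⇒ keep positive
Point 4:
  Lat: 11 + 21.92/60 = 11.365333
  N ⇒ keep positive
  Longitude: 175 + 27.7397/60 = 175.462328
  W → negative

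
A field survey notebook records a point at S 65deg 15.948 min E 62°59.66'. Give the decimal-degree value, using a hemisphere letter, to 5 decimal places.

Lat: 65 + 15.948/60 = 65.265800
λ: 62 + 59.66/60 = 62.994333

65.26580° S, 62.99433° E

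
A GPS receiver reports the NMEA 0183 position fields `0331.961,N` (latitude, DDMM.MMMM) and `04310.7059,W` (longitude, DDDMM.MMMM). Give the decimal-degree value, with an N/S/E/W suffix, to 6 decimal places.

3.532683° N, 43.178432° W

Latitude: degrees = first 2 digits = 3, minutes = 31.961; 3 + 31.961/60 = 3.5326833
Lon: degrees = first 3 digits = 43, minutes = 10.7059; 43 + 10.7059/60 = 43.1784317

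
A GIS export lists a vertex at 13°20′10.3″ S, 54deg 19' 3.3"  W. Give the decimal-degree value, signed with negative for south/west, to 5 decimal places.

Lat: 13 + 20/60 + 10.3/3600 = 13.336194
hemisphere S, so the sign is −
λ: 54 + 19/60 + 3.3/3600 = 54.317583
W ⇒ negate

-13.33619, -54.31758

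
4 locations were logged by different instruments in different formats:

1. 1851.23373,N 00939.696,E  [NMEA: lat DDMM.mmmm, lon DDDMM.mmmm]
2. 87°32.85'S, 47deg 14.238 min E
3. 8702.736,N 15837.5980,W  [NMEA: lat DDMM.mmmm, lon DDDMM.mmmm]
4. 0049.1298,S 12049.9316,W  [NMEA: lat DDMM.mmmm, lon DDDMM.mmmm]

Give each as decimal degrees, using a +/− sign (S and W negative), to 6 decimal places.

1. 18.853896, 9.661600
2. -87.547500, 47.237300
3. 87.045600, -158.626633
4. -0.818830, -120.832193

Point 1:
  Latitude: split at 2 digits → 18° and 51.23373′; 18 + 51.23373/60 = 18.8538955
  N → positive
  λ: degrees = first 3 digits = 9, minutes = 39.696; 9 + 39.696/60 = 9.6616000
  E ⇒ keep positive
Point 2:
  Latitude: 32.85′ = 0.547500°; total 87.5475000
  S ⇒ negate
  Longitude: 14.238′ = 0.237300°; total 47.2373000
  E → positive
Point 3:
  φ: split at 2 digits → 87° and 2.736′; 87 + 2.736/60 = 87.0456000
  N ⇒ keep positive
  Longitude: split at 3 digits → 158° and 37.598′; 158 + 37.598/60 = 158.6266333
  hemisphere W, so the sign is −
Point 4:
  Latitude: split at 2 digits → 00° and 49.1298′; 0 + 49.1298/60 = 0.8188300
  S → negative
  Lon: degrees = first 3 digits = 120, minutes = 49.9316; 120 + 49.9316/60 = 120.8321933
  W → negative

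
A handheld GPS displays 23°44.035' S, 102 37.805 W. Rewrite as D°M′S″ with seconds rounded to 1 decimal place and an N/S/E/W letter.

23°44′2.1″ S, 102°37′48.3″ W

Latitude: fractional minutes 0.03500 × 60 = 2.100″
Longitude: 37.80500′ → 37′ and 0.80500 × 60 = 48.300″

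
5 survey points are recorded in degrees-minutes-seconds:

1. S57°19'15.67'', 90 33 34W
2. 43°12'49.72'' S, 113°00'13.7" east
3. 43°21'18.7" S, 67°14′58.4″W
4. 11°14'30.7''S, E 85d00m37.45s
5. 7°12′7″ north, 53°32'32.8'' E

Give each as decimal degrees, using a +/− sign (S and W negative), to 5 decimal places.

1. -57.32102, -90.55944
2. -43.21381, 113.00381
3. -43.35519, -67.24956
4. -11.24186, 85.01040
5. 7.20194, 53.54244

Point 1:
  Lat: 57° + 19/60 + 15.67/3600 = 57 + 0.316667 + 0.004353 = 57.321019
  S ⇒ negate
  Lon: 90° + 33/60 + 34/3600 = 90 + 0.550000 + 0.009444 = 90.559444
  hemisphere W, so the sign is −
Point 2:
  Latitude: 12′ + 49.72″ = 12.82867′; 43 + 12.82867/60 = 43.213811
  hemisphere S, so the sign is −
  λ: 113° + 0/60 + 13.7/3600 = 113 + 0.000000 + 0.003806 = 113.003806
  E ⇒ keep positive
Point 3:
  φ: 21′ + 18.7″ = 21.31167′; 43 + 21.31167/60 = 43.355194
  S → negative
  Longitude: 67° + 14/60 + 58.4/3600 = 67 + 0.233333 + 0.016222 = 67.249556
  hemisphere W, so the sign is −
Point 4:
  Lat: 14′ + 30.7″ = 14.51167′; 11 + 14.51167/60 = 11.241861
  S ⇒ negate
  Lon: 0′ + 37.45″ = 0.62417′; 85 + 0.62417/60 = 85.010403
  E ⇒ keep positive
Point 5:
  φ: 7° + 12/60 + 7/3600 = 7 + 0.200000 + 0.001944 = 7.201944
  N ⇒ keep positive
  Longitude: 53 + 32/60 + 32.8/3600 = 53.542444
  E → positive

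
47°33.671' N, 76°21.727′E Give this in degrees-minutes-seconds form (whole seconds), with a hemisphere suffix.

47°33′40″ N, 76°21′44″ E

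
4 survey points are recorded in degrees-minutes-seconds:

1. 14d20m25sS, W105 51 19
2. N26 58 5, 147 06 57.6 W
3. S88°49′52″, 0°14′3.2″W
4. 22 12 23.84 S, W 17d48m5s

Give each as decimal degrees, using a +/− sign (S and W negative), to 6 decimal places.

Point 1:
  φ: 14 + 20/60 + 25/3600 = 14.3402778
  S → negative
  Longitude: 105 + 51/60 + 19/3600 = 105.8552778
  W → negative
Point 2:
  φ: 26 + 58/60 + 5/3600 = 26.9680556
  N ⇒ keep positive
  λ: 6′ + 57.6″ = 6.96000′; 147 + 6.96000/60 = 147.1160000
  hemisphere W, so the sign is −
Point 3:
  φ: 88° + 49/60 + 52/3600 = 88 + 0.816667 + 0.014444 = 88.8311111
  S → negative
  Lon: 14′ + 3.2″ = 14.05333′; 0 + 14.05333/60 = 0.2342222
  W ⇒ negate
Point 4:
  φ: 22 + 12/60 + 23.84/3600 = 22.2066222
  S ⇒ negate
  λ: 17° + 48/60 + 5/3600 = 17 + 0.800000 + 0.001389 = 17.8013889
  W ⇒ negate

1. -14.340278, -105.855278
2. 26.968056, -147.116000
3. -88.831111, -0.234222
4. -22.206622, -17.801389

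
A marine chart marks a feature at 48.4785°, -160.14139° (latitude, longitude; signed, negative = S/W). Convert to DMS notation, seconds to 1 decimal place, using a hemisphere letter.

48°28′42.6″ N, 160°08′29.0″ W

φ: whole degrees 48; 28.71000′ → 28′ and 42.600″
Longitude is negative → W; |value| = 160.141390
Longitude: 0.141390 × 60 = 8.48340′ → 8′, remainder × 60 = 29.004″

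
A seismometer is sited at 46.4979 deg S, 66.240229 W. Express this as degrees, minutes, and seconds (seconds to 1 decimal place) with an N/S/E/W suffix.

46°29′52.4″ S, 66°14′24.8″ W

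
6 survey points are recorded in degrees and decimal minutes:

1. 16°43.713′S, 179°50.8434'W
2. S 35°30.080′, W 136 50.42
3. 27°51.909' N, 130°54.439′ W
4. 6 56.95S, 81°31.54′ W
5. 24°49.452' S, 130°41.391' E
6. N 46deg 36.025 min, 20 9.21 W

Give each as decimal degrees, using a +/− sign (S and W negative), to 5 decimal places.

1. -16.72855, -179.84739
2. -35.50133, -136.84033
3. 27.86515, -130.90732
4. -6.94917, -81.52567
5. -24.82420, 130.68985
6. 46.60042, -20.15350

Point 1:
  Latitude: 16 + 43.713/60 = 16.728550
  S → negative
  Longitude: 179 + 50.8434/60 = 179.847390
  hemisphere W, so the sign is −
Point 2:
  Lat: 35 + 30.08/60 = 35.501333
  S → negative
  Longitude: 50.42′ = 0.840333°; total 136.840333
  W ⇒ negate
Point 3:
  φ: 51.909′ = 0.865150°; total 27.865150
  N → positive
  Longitude: 130 + 54.439/60 = 130.907317
  W ⇒ negate
Point 4:
  φ: 6 + 56.95/60 = 6.949167
  hemisphere S, so the sign is −
  Longitude: 81 + 31.54/60 = 81.525667
  W ⇒ negate
Point 5:
  Lat: 24 + 49.452/60 = 24.824200
  S → negative
  Longitude: 41.391′ = 0.689850°; total 130.689850
  E ⇒ keep positive
Point 6:
  φ: 36.025′ = 0.600417°; total 46.600417
  N ⇒ keep positive
  λ: 20 + 9.21/60 = 20.153500
  W → negative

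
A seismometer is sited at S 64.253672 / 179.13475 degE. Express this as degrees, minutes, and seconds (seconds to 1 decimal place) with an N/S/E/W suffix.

Latitude: whole degrees 64; 15.22032′ → 15′ and 13.219″
λ: whole degrees 179; 8.08500′ → 8′ and 5.100″

64°15′13.2″ S, 179°08′5.1″ E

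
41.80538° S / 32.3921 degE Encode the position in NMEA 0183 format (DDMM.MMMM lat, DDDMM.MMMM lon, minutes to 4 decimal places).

4148.3228,S / 03223.5260,E

Lat: minutes = (41.805380 − 41) × 60 = 48.322800
Lon: fractional part 0.392100 → 23.526000 minutes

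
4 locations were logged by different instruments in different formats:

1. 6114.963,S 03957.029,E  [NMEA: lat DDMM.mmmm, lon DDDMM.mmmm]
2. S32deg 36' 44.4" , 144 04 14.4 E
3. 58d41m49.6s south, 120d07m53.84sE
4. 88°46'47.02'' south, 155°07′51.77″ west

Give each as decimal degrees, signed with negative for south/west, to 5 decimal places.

1. -61.24938, 39.95048
2. -32.61233, 144.07067
3. -58.69711, 120.13162
4. -88.77973, -155.13105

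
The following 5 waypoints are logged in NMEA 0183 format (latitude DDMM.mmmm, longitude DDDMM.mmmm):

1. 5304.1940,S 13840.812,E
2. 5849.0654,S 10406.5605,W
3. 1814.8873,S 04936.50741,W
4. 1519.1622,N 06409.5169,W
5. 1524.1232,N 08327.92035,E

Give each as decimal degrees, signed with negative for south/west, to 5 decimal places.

1. -53.06990, 138.68020
2. -58.81776, -104.10934
3. -18.24812, -49.60846
4. 15.31937, -64.15862
5. 15.40205, 83.46534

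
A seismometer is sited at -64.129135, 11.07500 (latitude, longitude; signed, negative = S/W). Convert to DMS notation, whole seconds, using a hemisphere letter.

Latitude is negative → S; |value| = 64.129135
Latitude: whole degrees 64; 7.74810′ → 7′ and 44.89″
λ: 0.075000° → 4.50000′; 0.50000 × 60 = 30.00″

64°07′45″ S, 11°04′30″ E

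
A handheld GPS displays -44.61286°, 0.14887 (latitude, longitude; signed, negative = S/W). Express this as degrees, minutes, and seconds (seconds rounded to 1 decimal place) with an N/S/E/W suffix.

Latitude is negative → S; |value| = 44.612860
φ: whole degrees 44; 36.77160′ → 36′ and 46.296″
Longitude: 0.148870 × 60 = 8.93220′ → 8′, remainder × 60 = 55.932″

44°36′46.3″ S, 0°08′55.9″ E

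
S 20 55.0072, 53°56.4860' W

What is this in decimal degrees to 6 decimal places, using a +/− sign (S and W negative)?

Lat: 55.0072′ = 0.916787°; total 20.9167867
S → negative
Longitude: 56.486′ = 0.941433°; total 53.9414333
W → negative

-20.916787, -53.941433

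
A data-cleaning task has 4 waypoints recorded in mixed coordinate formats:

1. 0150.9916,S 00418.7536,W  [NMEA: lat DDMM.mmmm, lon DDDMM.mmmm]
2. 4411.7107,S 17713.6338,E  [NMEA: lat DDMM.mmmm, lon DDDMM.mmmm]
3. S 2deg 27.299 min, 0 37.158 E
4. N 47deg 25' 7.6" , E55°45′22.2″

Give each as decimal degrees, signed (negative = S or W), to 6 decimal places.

Point 1:
  Latitude: split at 2 digits → 01° and 50.9916′; 1 + 50.9916/60 = 1.8498600
  S → negative
  Lon: split at 3 digits → 004° and 18.7536′; 4 + 18.7536/60 = 4.3125600
  W → negative
Point 2:
  Latitude: degrees = first 2 digits = 44, minutes = 11.7107; 44 + 11.7107/60 = 44.1951783
  S → negative
  Longitude: split at 3 digits → 177° and 13.6338′; 177 + 13.6338/60 = 177.2272300
  E → positive
Point 3:
  Lat: 27.299′ = 0.454983°; total 2.4549833
  hemisphere S, so the sign is −
  Longitude: 37.158′ = 0.619300°; total 0.6193000
  E ⇒ keep positive
Point 4:
  φ: 47° + 25/60 + 7.6/3600 = 47 + 0.416667 + 0.002111 = 47.4187778
  N → positive
  λ: 55 + 45/60 + 22.2/3600 = 55.7561667
  E → positive

1. -1.849860, -4.312560
2. -44.195178, 177.227230
3. -2.454983, 0.619300
4. 47.418778, 55.756167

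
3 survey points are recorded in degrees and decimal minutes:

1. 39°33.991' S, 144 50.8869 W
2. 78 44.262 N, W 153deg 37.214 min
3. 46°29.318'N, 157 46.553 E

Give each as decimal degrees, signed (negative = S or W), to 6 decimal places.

Point 1:
  Latitude: 33.991′ = 0.566517°; total 39.5665167
  hemisphere S, so the sign is −
  λ: 50.8869′ = 0.848115°; total 144.8481150
  W ⇒ negate
Point 2:
  Lat: 44.262′ = 0.737700°; total 78.7377000
  N → positive
  Longitude: 153 + 37.214/60 = 153.6202333
  hemisphere W, so the sign is −
Point 3:
  Lat: 46 + 29.318/60 = 46.4886333
  N → positive
  Lon: 46.553′ = 0.775883°; total 157.7758833
  E ⇒ keep positive

1. -39.566517, -144.848115
2. 78.737700, -153.620233
3. 46.488633, 157.775883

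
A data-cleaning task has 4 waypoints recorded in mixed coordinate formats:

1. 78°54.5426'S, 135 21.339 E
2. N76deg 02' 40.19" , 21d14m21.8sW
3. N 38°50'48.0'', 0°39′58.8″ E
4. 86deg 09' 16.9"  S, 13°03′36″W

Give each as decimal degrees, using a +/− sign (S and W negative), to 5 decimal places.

1. -78.90904, 135.35565
2. 76.04450, -21.23939
3. 38.84667, 0.66633
4. -86.15469, -13.06000

Point 1:
  Lat: 54.5426′ = 0.909043°; total 78.909043
  S → negative
  Longitude: 21.339′ = 0.355650°; total 135.355650
  E ⇒ keep positive
Point 2:
  φ: 76° + 2/60 + 40.19/3600 = 76 + 0.033333 + 0.011164 = 76.044497
  N → positive
  λ: 21° + 14/60 + 21.8/3600 = 21 + 0.233333 + 0.006056 = 21.239389
  hemisphere W, so the sign is −
Point 3:
  Latitude: 38 + 50/60 + 48/3600 = 38.846667
  N → positive
  λ: 39′ + 58.8″ = 39.98000′; 0 + 39.98000/60 = 0.666333
  E ⇒ keep positive
Point 4:
  Lat: 86° + 9/60 + 16.9/3600 = 86 + 0.150000 + 0.004694 = 86.154694
  S ⇒ negate
  Longitude: 13° + 3/60 + 36/3600 = 13 + 0.050000 + 0.010000 = 13.060000
  W → negative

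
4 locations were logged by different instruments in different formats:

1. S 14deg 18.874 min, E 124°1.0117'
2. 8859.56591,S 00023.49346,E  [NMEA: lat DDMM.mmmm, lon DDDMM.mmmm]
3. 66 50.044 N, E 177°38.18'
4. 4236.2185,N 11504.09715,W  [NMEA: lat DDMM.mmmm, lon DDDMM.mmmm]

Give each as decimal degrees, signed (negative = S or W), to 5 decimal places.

Point 1:
  Lat: 14 + 18.874/60 = 14.314567
  S ⇒ negate
  Lon: 124 + 1.0117/60 = 124.016862
  E ⇒ keep positive
Point 2:
  Lat: degrees = first 2 digits = 88, minutes = 59.56591; 88 + 59.56591/60 = 88.992765
  hemisphere S, so the sign is −
  Longitude: degrees = first 3 digits = 0, minutes = 23.49346; 0 + 23.49346/60 = 0.391558
  E ⇒ keep positive
Point 3:
  Lat: 50.044′ = 0.834067°; total 66.834067
  N ⇒ keep positive
  λ: 177 + 38.18/60 = 177.636333
  E ⇒ keep positive
Point 4:
  φ: degrees = first 2 digits = 42, minutes = 36.2185; 42 + 36.2185/60 = 42.603642
  N → positive
  Longitude: degrees = first 3 digits = 115, minutes = 4.09715; 115 + 4.09715/60 = 115.068286
  W ⇒ negate

1. -14.31457, 124.01686
2. -88.99277, 0.39156
3. 66.83407, 177.63633
4. 42.60364, -115.06829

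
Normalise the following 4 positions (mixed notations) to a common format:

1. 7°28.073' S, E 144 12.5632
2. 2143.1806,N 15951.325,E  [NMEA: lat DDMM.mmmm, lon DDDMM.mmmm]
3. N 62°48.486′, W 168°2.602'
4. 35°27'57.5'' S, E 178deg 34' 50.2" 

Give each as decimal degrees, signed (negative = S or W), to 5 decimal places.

1. -7.46788, 144.20939
2. 21.71968, 159.85542
3. 62.80810, -168.04337
4. -35.46597, 178.58061

Point 1:
  Lat: 7 + 28.073/60 = 7.467883
  S ⇒ negate
  Lon: 12.5632′ = 0.209387°; total 144.209387
  E → positive
Point 2:
  Latitude: degrees = first 2 digits = 21, minutes = 43.1806; 21 + 43.1806/60 = 21.719677
  N → positive
  Longitude: split at 3 digits → 159° and 51.325′; 159 + 51.325/60 = 159.855417
  E ⇒ keep positive
Point 3:
  φ: 48.486′ = 0.808100°; total 62.808100
  N ⇒ keep positive
  Longitude: 168 + 2.602/60 = 168.043367
  hemisphere W, so the sign is −
Point 4:
  φ: 27′ + 57.5″ = 27.95833′; 35 + 27.95833/60 = 35.465972
  S ⇒ negate
  Lon: 178° + 34/60 + 50.2/3600 = 178 + 0.566667 + 0.013944 = 178.580611
  E → positive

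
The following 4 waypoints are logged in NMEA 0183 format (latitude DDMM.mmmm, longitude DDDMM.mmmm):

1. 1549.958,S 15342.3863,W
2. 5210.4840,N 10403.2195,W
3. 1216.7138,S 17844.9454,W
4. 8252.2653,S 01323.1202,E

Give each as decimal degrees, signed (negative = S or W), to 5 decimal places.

1. -15.83263, -153.70644
2. 52.17473, -104.05366
3. -12.27856, -178.74909
4. -82.87109, 13.38534

Point 1:
  φ: degrees = first 2 digits = 15, minutes = 49.958; 15 + 49.958/60 = 15.832633
  S ⇒ negate
  λ: split at 3 digits → 153° and 42.3863′; 153 + 42.3863/60 = 153.706438
  hemisphere W, so the sign is −
Point 2:
  Latitude: split at 2 digits → 52° and 10.484′; 52 + 10.484/60 = 52.174733
  N ⇒ keep positive
  Lon: split at 3 digits → 104° and 3.2195′; 104 + 3.2195/60 = 104.053658
  hemisphere W, so the sign is −
Point 3:
  φ: split at 2 digits → 12° and 16.7138′; 12 + 16.7138/60 = 12.278563
  hemisphere S, so the sign is −
  Longitude: degrees = first 3 digits = 178, minutes = 44.9454; 178 + 44.9454/60 = 178.749090
  W → negative
Point 4:
  φ: degrees = first 2 digits = 82, minutes = 52.2653; 82 + 52.2653/60 = 82.871088
  S → negative
  Longitude: degrees = first 3 digits = 13, minutes = 23.1202; 13 + 23.1202/60 = 13.385337
  E → positive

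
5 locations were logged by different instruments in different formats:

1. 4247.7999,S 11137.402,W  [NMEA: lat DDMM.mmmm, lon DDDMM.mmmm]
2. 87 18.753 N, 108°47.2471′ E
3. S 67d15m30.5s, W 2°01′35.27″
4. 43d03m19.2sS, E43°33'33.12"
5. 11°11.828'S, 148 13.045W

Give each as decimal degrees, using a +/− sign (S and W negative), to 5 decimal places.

Point 1:
  φ: degrees = first 2 digits = 42, minutes = 47.7999; 42 + 47.7999/60 = 42.796665
  hemisphere S, so the sign is −
  Longitude: split at 3 digits → 111° and 37.402′; 111 + 37.402/60 = 111.623367
  hemisphere W, so the sign is −
Point 2:
  Lat: 18.753′ = 0.312550°; total 87.312550
  N ⇒ keep positive
  Longitude: 47.2471′ = 0.787452°; total 108.787452
  E ⇒ keep positive
Point 3:
  Lat: 67 + 15/60 + 30.5/3600 = 67.258472
  hemisphere S, so the sign is −
  Longitude: 2° + 1/60 + 35.27/3600 = 2 + 0.016667 + 0.009797 = 2.026464
  hemisphere W, so the sign is −
Point 4:
  Lat: 43° + 3/60 + 19.2/3600 = 43 + 0.050000 + 0.005333 = 43.055333
  S → negative
  Lon: 43 + 33/60 + 33.12/3600 = 43.559200
  E → positive
Point 5:
  Latitude: 11 + 11.828/60 = 11.197133
  S → negative
  Lon: 148 + 13.045/60 = 148.217417
  hemisphere W, so the sign is −

1. -42.79667, -111.62337
2. 87.31255, 108.78745
3. -67.25847, -2.02646
4. -43.05533, 43.55920
5. -11.19713, -148.21742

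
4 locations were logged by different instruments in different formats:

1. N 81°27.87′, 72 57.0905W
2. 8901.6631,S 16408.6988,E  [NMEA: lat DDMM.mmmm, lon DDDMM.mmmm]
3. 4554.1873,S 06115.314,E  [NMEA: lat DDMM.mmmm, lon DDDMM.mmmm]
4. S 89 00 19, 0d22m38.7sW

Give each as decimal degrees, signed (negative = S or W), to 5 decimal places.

Point 1:
  φ: 81 + 27.87/60 = 81.464500
  N ⇒ keep positive
  Lon: 57.0905′ = 0.951508°; total 72.951508
  W → negative
Point 2:
  Latitude: degrees = first 2 digits = 89, minutes = 1.6631; 89 + 1.6631/60 = 89.027718
  S ⇒ negate
  λ: split at 3 digits → 164° and 8.6988′; 164 + 8.6988/60 = 164.144980
  E → positive
Point 3:
  Latitude: split at 2 digits → 45° and 54.1873′; 45 + 54.1873/60 = 45.903122
  S ⇒ negate
  Longitude: degrees = first 3 digits = 61, minutes = 15.314; 61 + 15.314/60 = 61.255233
  E ⇒ keep positive
Point 4:
  φ: 89° + 0/60 + 19/3600 = 89 + 0.000000 + 0.005278 = 89.005278
  S → negative
  λ: 22′ + 38.7″ = 22.64500′; 0 + 22.64500/60 = 0.377417
  hemisphere W, so the sign is −

1. 81.46450, -72.95151
2. -89.02772, 164.14498
3. -45.90312, 61.25523
4. -89.00528, -0.37742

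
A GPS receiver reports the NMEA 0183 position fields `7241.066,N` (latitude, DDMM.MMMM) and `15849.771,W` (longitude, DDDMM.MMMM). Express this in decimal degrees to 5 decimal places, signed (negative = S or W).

φ: split at 2 digits → 72° and 41.066′; 72 + 41.066/60 = 72.684433
N ⇒ keep positive
λ: split at 3 digits → 158° and 49.771′; 158 + 49.771/60 = 158.829517
W ⇒ negate

72.68443, -158.82952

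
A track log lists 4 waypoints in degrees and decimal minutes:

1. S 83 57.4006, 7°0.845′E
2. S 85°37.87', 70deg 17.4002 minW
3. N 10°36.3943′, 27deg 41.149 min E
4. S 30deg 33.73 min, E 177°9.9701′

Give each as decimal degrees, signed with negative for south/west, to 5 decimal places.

Point 1:
  φ: 57.4006′ = 0.956677°; total 83.956677
  S ⇒ negate
  Lon: 7 + 0.845/60 = 7.014083
  E ⇒ keep positive
Point 2:
  Lat: 37.87′ = 0.631167°; total 85.631167
  S ⇒ negate
  λ: 70 + 17.4002/60 = 70.290003
  W ⇒ negate
Point 3:
  φ: 36.3943′ = 0.606572°; total 10.606572
  N → positive
  λ: 27 + 41.149/60 = 27.685817
  E → positive
Point 4:
  φ: 30 + 33.73/60 = 30.562167
  S → negative
  Lon: 177 + 9.9701/60 = 177.166168
  E ⇒ keep positive

1. -83.95668, 7.01408
2. -85.63117, -70.29000
3. 10.60657, 27.68582
4. -30.56217, 177.16617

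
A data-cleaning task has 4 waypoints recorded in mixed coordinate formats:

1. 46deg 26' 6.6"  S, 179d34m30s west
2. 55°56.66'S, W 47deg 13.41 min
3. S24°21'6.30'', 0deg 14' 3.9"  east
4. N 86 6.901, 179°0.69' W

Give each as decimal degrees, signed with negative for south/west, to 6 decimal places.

1. -46.435167, -179.575000
2. -55.944333, -47.223500
3. -24.351750, 0.234417
4. 86.115017, -179.011500

Point 1:
  φ: 46° + 26/60 + 6.6/3600 = 46 + 0.433333 + 0.001833 = 46.4351667
  S → negative
  Lon: 179° + 34/60 + 30/3600 = 179 + 0.566667 + 0.008333 = 179.5750000
  W ⇒ negate
Point 2:
  Lat: 55 + 56.66/60 = 55.9443333
  hemisphere S, so the sign is −
  λ: 13.41′ = 0.223500°; total 47.2235000
  W → negative
Point 3:
  Latitude: 24° + 21/60 + 6.3/3600 = 24 + 0.350000 + 0.001750 = 24.3517500
  hemisphere S, so the sign is −
  Longitude: 14′ + 3.9″ = 14.06500′; 0 + 14.06500/60 = 0.2344167
  E → positive
Point 4:
  Latitude: 6.901′ = 0.115017°; total 86.1150167
  N → positive
  λ: 179 + 0.69/60 = 179.0115000
  W ⇒ negate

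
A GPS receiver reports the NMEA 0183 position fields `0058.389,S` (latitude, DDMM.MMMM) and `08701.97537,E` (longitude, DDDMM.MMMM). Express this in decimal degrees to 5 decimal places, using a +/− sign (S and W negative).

-0.97315, 87.03292

Latitude: degrees = first 2 digits = 0, minutes = 58.389; 0 + 58.389/60 = 0.973150
S → negative
Longitude: split at 3 digits → 087° and 1.97537′; 87 + 1.97537/60 = 87.032923
E → positive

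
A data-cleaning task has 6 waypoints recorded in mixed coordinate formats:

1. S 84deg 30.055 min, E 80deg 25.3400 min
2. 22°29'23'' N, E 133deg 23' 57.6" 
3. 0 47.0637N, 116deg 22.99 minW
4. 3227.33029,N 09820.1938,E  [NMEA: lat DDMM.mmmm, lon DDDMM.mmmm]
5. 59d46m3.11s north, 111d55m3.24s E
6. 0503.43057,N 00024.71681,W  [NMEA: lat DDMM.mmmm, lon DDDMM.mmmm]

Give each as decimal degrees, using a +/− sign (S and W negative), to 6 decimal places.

Point 1:
  Lat: 30.055′ = 0.500917°; total 84.5009167
  S → negative
  Lon: 80 + 25.34/60 = 80.4223333
  E → positive
Point 2:
  Lat: 22° + 29/60 + 23/3600 = 22 + 0.483333 + 0.006389 = 22.4897222
  N → positive
  λ: 23′ + 57.6″ = 23.96000′; 133 + 23.96000/60 = 133.3993333
  E → positive
Point 3:
  Latitude: 0 + 47.0637/60 = 0.7843950
  N ⇒ keep positive
  λ: 22.99′ = 0.383167°; total 116.3831667
  W ⇒ negate
Point 4:
  φ: split at 2 digits → 32° and 27.33029′; 32 + 27.33029/60 = 32.4555048
  N ⇒ keep positive
  Longitude: degrees = first 3 digits = 98, minutes = 20.1938; 98 + 20.1938/60 = 98.3365633
  E → positive
Point 5:
  Latitude: 59° + 46/60 + 3.11/3600 = 59 + 0.766667 + 0.000864 = 59.7675306
  N ⇒ keep positive
  λ: 111° + 55/60 + 3.24/3600 = 111 + 0.916667 + 0.000900 = 111.9175667
  E ⇒ keep positive
Point 6:
  Latitude: split at 2 digits → 05° and 3.43057′; 5 + 3.43057/60 = 5.0571762
  N ⇒ keep positive
  λ: degrees = first 3 digits = 0, minutes = 24.71681; 0 + 24.71681/60 = 0.4119468
  W ⇒ negate

1. -84.500917, 80.422333
2. 22.489722, 133.399333
3. 0.784395, -116.383167
4. 32.455505, 98.336563
5. 59.767531, 111.917567
6. 5.057176, -0.411947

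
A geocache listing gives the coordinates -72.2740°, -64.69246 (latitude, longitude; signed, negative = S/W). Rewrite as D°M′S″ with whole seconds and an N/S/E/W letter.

72°16′26″ S, 64°41′33″ W

Latitude is negative → S; |value| = 72.274000
Latitude: whole degrees 72; 16.44000′ → 16′ and 26.40″
Longitude is negative → W; |value| = 64.692460
λ: whole degrees 64; 41.54760′ → 41′ and 32.86″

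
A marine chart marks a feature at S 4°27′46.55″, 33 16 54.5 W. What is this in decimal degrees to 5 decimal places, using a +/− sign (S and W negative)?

-4.46293, -33.28181

Lat: 27′ + 46.55″ = 27.77583′; 4 + 27.77583/60 = 4.462931
S ⇒ negate
Longitude: 33 + 16/60 + 54.5/3600 = 33.281806
W → negative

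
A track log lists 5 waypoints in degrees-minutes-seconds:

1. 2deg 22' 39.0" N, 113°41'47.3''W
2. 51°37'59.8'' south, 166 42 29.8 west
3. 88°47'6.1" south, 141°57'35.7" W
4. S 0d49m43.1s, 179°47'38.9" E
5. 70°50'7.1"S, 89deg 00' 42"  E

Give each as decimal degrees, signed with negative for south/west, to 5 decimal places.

Point 1:
  Lat: 22′ + 39″ = 22.65000′; 2 + 22.65000/60 = 2.377500
  N → positive
  λ: 41′ + 47.3″ = 41.78833′; 113 + 41.78833/60 = 113.696472
  W ⇒ negate
Point 2:
  φ: 51 + 37/60 + 59.8/3600 = 51.633278
  S ⇒ negate
  λ: 166 + 42/60 + 29.8/3600 = 166.708278
  hemisphere W, so the sign is −
Point 3:
  φ: 88° + 47/60 + 6.1/3600 = 88 + 0.783333 + 0.001694 = 88.785028
  hemisphere S, so the sign is −
  Lon: 141° + 57/60 + 35.7/3600 = 141 + 0.950000 + 0.009917 = 141.959917
  W ⇒ negate
Point 4:
  Lat: 0° + 49/60 + 43.1/3600 = 0 + 0.816667 + 0.011972 = 0.828639
  hemisphere S, so the sign is −
  Lon: 47′ + 38.9″ = 47.64833′; 179 + 47.64833/60 = 179.794139
  E ⇒ keep positive
Point 5:
  Lat: 70 + 50/60 + 7.1/3600 = 70.835306
  S ⇒ negate
  Longitude: 0′ + 42″ = 0.70000′; 89 + 0.70000/60 = 89.011667
  E ⇒ keep positive

1. 2.37750, -113.69647
2. -51.63328, -166.70828
3. -88.78503, -141.95992
4. -0.82864, 179.79414
5. -70.83531, 89.01167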